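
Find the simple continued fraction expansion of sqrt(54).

Write x_i = (sqrt(54) + m_i)/d_i with (m_0, d_0) = (0, 1). a_0 = floor(sqrt(54)) = 7, since 7^2 = 49 <= 54 < 64 = 8^2.
Iterate m_{i+1} = d_i*a_i - m_i, d_{i+1} = (54 - m_{i+1}^2)/d_i, a_{i+1} = floor((a_0 + m_{i+1})/d_{i+1}):
  m_1 = 1*7 - 0 = 7, d_1 = (54 - 7^2)/1 = 5/1 = 5, a_1 = floor((7 + 7)/5) = 2.
  m_2 = 5*2 - 7 = 3, d_2 = (54 - 3^2)/5 = 45/5 = 9, a_2 = floor((7 + 3)/9) = 1.
  m_3 = 9*1 - 3 = 6, d_3 = (54 - 6^2)/9 = 18/9 = 2, a_3 = floor((7 + 6)/2) = 6.
  m_4 = 2*6 - 6 = 6, d_4 = (54 - 6^2)/2 = 18/2 = 9, a_4 = floor((7 + 6)/9) = 1.
  m_5 = 9*1 - 6 = 3, d_5 = (54 - 3^2)/9 = 45/9 = 5, a_5 = floor((7 + 3)/5) = 2.
  m_6 = 5*2 - 3 = 7, d_6 = (54 - 7^2)/5 = 5/5 = 1, a_6 = floor((7 + 7)/1) = 14.
  m_7 = 1*14 - 7 = 7, d_7 = (54 - 7^2)/1 = 5/1 = 5: (m_7, d_7) = (m_1, d_1) = (7, 5), so from here the quotients repeat a_1, ..., a_6; the period length is 6.
Hence the expansion of sqrt(54) is a_0 = 7 followed by the repeating block 2, 1, 6, 1, 2, 14 (period 6).

[7; (2, 1, 6, 1, 2, 14)]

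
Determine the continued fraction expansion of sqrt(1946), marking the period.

Write x_i = (sqrt(1946) + m_i)/d_i with (m_0, d_0) = (0, 1). a_0 = floor(sqrt(1946)) = 44, since 44^2 = 1936 <= 1946 < 2025 = 45^2.
Iterate m_{i+1} = d_i*a_i - m_i, d_{i+1} = (1946 - m_{i+1}^2)/d_i, a_{i+1} = floor((a_0 + m_{i+1})/d_{i+1}):
  m_1 = 1*44 - 0 = 44, d_1 = (1946 - 44^2)/1 = 10/1 = 10, a_1 = floor((44 + 44)/10) = 8.
  m_2 = 10*8 - 44 = 36, d_2 = (1946 - 36^2)/10 = 650/10 = 65, a_2 = floor((44 + 36)/65) = 1.
  m_3 = 65*1 - 36 = 29, d_3 = (1946 - 29^2)/65 = 1105/65 = 17, a_3 = floor((44 + 29)/17) = 4.
  m_4 = 17*4 - 29 = 39, d_4 = (1946 - 39^2)/17 = 425/17 = 25, a_4 = floor((44 + 39)/25) = 3.
  m_5 = 25*3 - 39 = 36, d_5 = (1946 - 36^2)/25 = 650/25 = 26, a_5 = floor((44 + 36)/26) = 3.
  m_6 = 26*3 - 36 = 42, d_6 = (1946 - 42^2)/26 = 182/26 = 7, a_6 = floor((44 + 42)/7) = 12.
  m_7 = 7*12 - 42 = 42, d_7 = (1946 - 42^2)/7 = 182/7 = 26, a_7 = floor((44 + 42)/26) = 3.
  m_8 = 26*3 - 42 = 36, d_8 = (1946 - 36^2)/26 = 650/26 = 25, a_8 = floor((44 + 36)/25) = 3.
  m_9 = 25*3 - 36 = 39, d_9 = (1946 - 39^2)/25 = 425/25 = 17, a_9 = floor((44 + 39)/17) = 4.
  m_10 = 17*4 - 39 = 29, d_10 = (1946 - 29^2)/17 = 1105/17 = 65, a_10 = floor((44 + 29)/65) = 1.
  m_11 = 65*1 - 29 = 36, d_11 = (1946 - 36^2)/65 = 650/65 = 10, a_11 = floor((44 + 36)/10) = 8.
  m_12 = 10*8 - 36 = 44, d_12 = (1946 - 44^2)/10 = 10/10 = 1, a_12 = floor((44 + 44)/1) = 88.
  m_13 = 1*88 - 44 = 44, d_13 = (1946 - 44^2)/1 = 10/1 = 10: (m_13, d_13) = (m_1, d_1) = (44, 10), so from here the quotients repeat a_1, ..., a_12; the period length is 12.
Hence the expansion of sqrt(1946) is a_0 = 44 followed by the repeating block 8, 1, 4, 3, 3, 12, 3, 3, 4, 1, 8, 88 (period 12).

[44; (8, 1, 4, 3, 3, 12, 3, 3, 4, 1, 8, 88)]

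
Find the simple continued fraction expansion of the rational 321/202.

[1; 1, 1, 2, 3, 3, 1, 2]

Run the Euclidean algorithm on 321 and 202; the successive quotients are the partial quotients a_0, a_1, ... (each step inverts the fractional part left over by the previous one):
  321 = 1*202 + 119, so a_0 = 1.
  202 = 1*119 + 83, so a_1 = 1.
  119 = 1*83 + 36, so a_2 = 1.
  83 = 2*36 + 11, so a_3 = 2.
  36 = 3*11 + 3, so a_4 = 3.
  11 = 3*3 + 2, so a_5 = 3.
  3 = 1*2 + 1, so a_6 = 1.
  2 = 2*1 + 0, so a_7 = 2.
The remainder reaches 0 after 8 divisions, so the expansion has 8 partial quotients, read off in order.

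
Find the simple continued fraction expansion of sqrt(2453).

Write x_i = (sqrt(2453) + m_i)/d_i with (m_0, d_0) = (0, 1). a_0 = floor(sqrt(2453)) = 49, since 49^2 = 2401 <= 2453 < 2500 = 50^2.
Iterate m_{i+1} = d_i*a_i - m_i, d_{i+1} = (2453 - m_{i+1}^2)/d_i, a_{i+1} = floor((a_0 + m_{i+1})/d_{i+1}):
  m_1 = 1*49 - 0 = 49, d_1 = (2453 - 49^2)/1 = 52/1 = 52, a_1 = floor((49 + 49)/52) = 1.
  m_2 = 52*1 - 49 = 3, d_2 = (2453 - 3^2)/52 = 2444/52 = 47, a_2 = floor((49 + 3)/47) = 1.
  m_3 = 47*1 - 3 = 44, d_3 = (2453 - 44^2)/47 = 517/47 = 11, a_3 = floor((49 + 44)/11) = 8.
  m_4 = 11*8 - 44 = 44, d_4 = (2453 - 44^2)/11 = 517/11 = 47, a_4 = floor((49 + 44)/47) = 1.
  m_5 = 47*1 - 44 = 3, d_5 = (2453 - 3^2)/47 = 2444/47 = 52, a_5 = floor((49 + 3)/52) = 1.
  m_6 = 52*1 - 3 = 49, d_6 = (2453 - 49^2)/52 = 52/52 = 1, a_6 = floor((49 + 49)/1) = 98.
  m_7 = 1*98 - 49 = 49, d_7 = (2453 - 49^2)/1 = 52/1 = 52: (m_7, d_7) = (m_1, d_1) = (49, 52), so from here the quotients repeat a_1, ..., a_6; the period length is 6.
Hence the expansion of sqrt(2453) is a_0 = 49 followed by the repeating block 1, 1, 8, 1, 1, 98 (period 6).

[49; (1, 1, 8, 1, 1, 98)]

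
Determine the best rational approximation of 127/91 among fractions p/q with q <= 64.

67/48

Expand x = 127/91 as a continued fraction with the Euclidean algorithm:
  127 = 1*91 + 36, so a_0 = 1.
  91 = 2*36 + 19, so a_1 = 2.
  36 = 1*19 + 17, so a_2 = 1.
  19 = 1*17 + 2, so a_3 = 1.
  17 = 8*2 + 1, so a_4 = 8.
  2 = 2*1 + 0, so a_5 = 2.
so x = [1; 2, 1, 1, 8, 2].
Convergents (p_i = a_i*p_{i-1} + p_{i-2}, q_i = a_i*q_{i-1} + q_{i-2} with p_{-2}=0, p_{-1}=1, q_{-2}=1, q_{-1}=0), until the denominator exceeds 64:
  i=0: a_0=1, p_0 = 1*1 + 0 = 1, q_0 = 1*0 + 1 = 1.
  i=1: a_1=2, p_1 = 2*1 + 1 = 3, q_1 = 2*1 + 0 = 2.
  i=2: a_2=1, p_2 = 1*3 + 1 = 4, q_2 = 1*2 + 1 = 3.
  i=3: a_3=1, p_3 = 1*4 + 3 = 7, q_3 = 1*3 + 2 = 5.
  i=4: a_4=8, p_4 = 8*7 + 4 = 60, q_4 = 8*5 + 3 = 43.
  i=5: a_5=2, p_5 = 2*60 + 7 = 127, q_5 = 2*43 + 5 = 91.
q_5 = 91 > 64, so the last convergent with denominator <= 64 is p_4/q_4 = 60/43.
The closest fraction with denominator <= 64 is either p_4/q_4 or the intermediate fraction (k*p_4 + p_3)/(k*q_4 + q_3) with the largest k >= 1 whose denominator stays <= 64; these approach x as k grows, and every other convergent or intermediate fraction in range is farther away.
Largest k: floor((64 - q_3)/q_4) = floor((64 - 5)/43) = 1.
That gives (1*60 + 7)/(1*43 + 5) = 67/48.
Compare the errors: |x - 60/43| = |127*43 - 60*91|/(91*43) = 1/3913, and |x - 67/48| = |127*48 - 67*91|/(91*48) = 1/4368.
Cross-multiplying, 1*3913 = 3913 < 4368 = 1*4368, so 1/4368 is smaller: the intermediate fraction 67/48 is closer to x than 60/43.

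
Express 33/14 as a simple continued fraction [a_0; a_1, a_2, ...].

Run the Euclidean algorithm on 33 and 14; the successive quotients are the partial quotients a_0, a_1, ... (each step inverts the fractional part left over by the previous one):
  33 = 2*14 + 5, so a_0 = 2.
  14 = 2*5 + 4, so a_1 = 2.
  5 = 1*4 + 1, so a_2 = 1.
  4 = 4*1 + 0, so a_3 = 4.
The remainder reaches 0 after 4 divisions, so the expansion has 4 partial quotients, read off in order.

[2; 2, 1, 4]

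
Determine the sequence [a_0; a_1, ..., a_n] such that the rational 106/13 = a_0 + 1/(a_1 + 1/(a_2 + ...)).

[8; 6, 2]

Run the Euclidean algorithm on 106 and 13; the successive quotients are the partial quotients a_0, a_1, ... (each step inverts the fractional part left over by the previous one):
  106 = 8*13 + 2, so a_0 = 8.
  13 = 6*2 + 1, so a_1 = 6.
  2 = 2*1 + 0, so a_2 = 2.
The remainder reaches 0 after 3 divisions, so the expansion has 3 partial quotients, read off in order.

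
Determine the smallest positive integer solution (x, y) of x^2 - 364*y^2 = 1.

First expand sqrt(364) as a continued fraction. With x_i = (sqrt(364) + m_i)/d_i and (m_0, d_0) = (0, 1): a_0 = floor(sqrt(364)) = 19, since 19^2 = 361 <= 364 < 400 = 20^2.
Iterate m_{i+1} = d_i*a_i - m_i, d_{i+1} = (364 - m_{i+1}^2)/d_i, a_{i+1} = floor((a_0 + m_{i+1})/d_{i+1}):
  m_1 = 1*19 - 0 = 19, d_1 = (364 - 19^2)/1 = 3/1 = 3, a_1 = floor((19 + 19)/3) = 12.
  m_2 = 3*12 - 19 = 17, d_2 = (364 - 17^2)/3 = 75/3 = 25, a_2 = floor((19 + 17)/25) = 1.
  m_3 = 25*1 - 17 = 8, d_3 = (364 - 8^2)/25 = 300/25 = 12, a_3 = floor((19 + 8)/12) = 2.
  m_4 = 12*2 - 8 = 16, d_4 = (364 - 16^2)/12 = 108/12 = 9, a_4 = floor((19 + 16)/9) = 3.
  m_5 = 9*3 - 16 = 11, d_5 = (364 - 11^2)/9 = 243/9 = 27, a_5 = floor((19 + 11)/27) = 1.
  m_6 = 27*1 - 11 = 16, d_6 = (364 - 16^2)/27 = 108/27 = 4, a_6 = floor((19 + 16)/4) = 8.
  m_7 = 4*8 - 16 = 16, d_7 = (364 - 16^2)/4 = 108/4 = 27, a_7 = floor((19 + 16)/27) = 1.
  m_8 = 27*1 - 16 = 11, d_8 = (364 - 11^2)/27 = 243/27 = 9, a_8 = floor((19 + 11)/9) = 3.
  m_9 = 9*3 - 11 = 16, d_9 = (364 - 16^2)/9 = 108/9 = 12, a_9 = floor((19 + 16)/12) = 2.
  m_10 = 12*2 - 16 = 8, d_10 = (364 - 8^2)/12 = 300/12 = 25, a_10 = floor((19 + 8)/25) = 1.
  m_11 = 25*1 - 8 = 17, d_11 = (364 - 17^2)/25 = 75/25 = 3, a_11 = floor((19 + 17)/3) = 12.
  m_12 = 3*12 - 17 = 19, d_12 = (364 - 19^2)/3 = 3/3 = 1, a_12 = floor((19 + 19)/1) = 38.
  m_13 = 1*38 - 19 = 19, d_13 = (364 - 19^2)/1 = 3/1 = 3: (m_13, d_13) = (m_1, d_1) = (19, 3), so from here the quotients repeat a_1, ..., a_12; the period length is 12.
So sqrt(364) = [19; (12, 1, 2, 3, 1, 8, 1, 3, 2, 1, 12, 38)] with period length k = 12.
k is even, so the fundamental solution of x^2 - 364y^2 = 1 is (p_{k-1}, q_{k-1}) = (p_11, q_11); compute convergents through index 11.
Convergents (p_i = a_i*p_{i-1} + p_{i-2}, q_i = a_i*q_{i-1} + q_{i-2} with p_{-2}=0, p_{-1}=1, q_{-2}=1, q_{-1}=0):
  i=0: a_0=19, p_0 = 19*1 + 0 = 19, q_0 = 19*0 + 1 = 1.
  i=1: a_1=12, p_1 = 12*19 + 1 = 229, q_1 = 12*1 + 0 = 12.
  i=2: a_2=1, p_2 = 1*229 + 19 = 248, q_2 = 1*12 + 1 = 13.
  i=3: a_3=2, p_3 = 2*248 + 229 = 725, q_3 = 2*13 + 12 = 38.
  i=4: a_4=3, p_4 = 3*725 + 248 = 2423, q_4 = 3*38 + 13 = 127.
  i=5: a_5=1, p_5 = 1*2423 + 725 = 3148, q_5 = 1*127 + 38 = 165.
  i=6: a_6=8, p_6 = 8*3148 + 2423 = 27607, q_6 = 8*165 + 127 = 1447.
  i=7: a_7=1, p_7 = 1*27607 + 3148 = 30755, q_7 = 1*1447 + 165 = 1612.
  i=8: a_8=3, p_8 = 3*30755 + 27607 = 119872, q_8 = 3*1612 + 1447 = 6283.
  i=9: a_9=2, p_9 = 2*119872 + 30755 = 270499, q_9 = 2*6283 + 1612 = 14178.
  i=10: a_10=1, p_10 = 1*270499 + 119872 = 390371, q_10 = 1*14178 + 6283 = 20461.
  i=11: a_11=12, p_11 = 12*390371 + 270499 = 4954951, q_11 = 12*20461 + 14178 = 259710.
Check: 4954951^2 - 364*259710^2 = 24551539412401 - 24551539412400 = 1, so (x, y) = (4954951, 259710) solves the equation, and by the theorem it is the least positive solution.

(x, y) = (4954951, 259710)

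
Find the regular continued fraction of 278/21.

Run the Euclidean algorithm on 278 and 21; the successive quotients are the partial quotients a_0, a_1, ... (each step inverts the fractional part left over by the previous one):
  278 = 13*21 + 5, so a_0 = 13.
  21 = 4*5 + 1, so a_1 = 4.
  5 = 5*1 + 0, so a_2 = 5.
The remainder reaches 0 after 3 divisions, so the expansion has 3 partial quotients, read off in order.

[13; 4, 5]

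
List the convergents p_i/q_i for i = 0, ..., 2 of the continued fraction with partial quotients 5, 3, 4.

Using the convergent recurrence p_i = a_i*p_{i-1} + p_{i-2}, q_i = a_i*q_{i-1} + q_{i-2} with p_{-2}=0, p_{-1}=1, q_{-2}=1, q_{-1}=0:
  i=0: a_0=5, p_0 = 5*1 + 0 = 5, q_0 = 5*0 + 1 = 1.
  i=1: a_1=3, p_1 = 3*5 + 1 = 16, q_1 = 3*1 + 0 = 3.
  i=2: a_2=4, p_2 = 4*16 + 5 = 69, q_2 = 4*3 + 1 = 13.

5/1, 16/3, 69/13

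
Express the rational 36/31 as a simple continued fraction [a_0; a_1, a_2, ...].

Run the Euclidean algorithm on 36 and 31; the successive quotients are the partial quotients a_0, a_1, ... (each step inverts the fractional part left over by the previous one):
  36 = 1*31 + 5, so a_0 = 1.
  31 = 6*5 + 1, so a_1 = 6.
  5 = 5*1 + 0, so a_2 = 5.
The remainder reaches 0 after 3 divisions, so the expansion has 3 partial quotients, read off in order.

[1; 6, 5]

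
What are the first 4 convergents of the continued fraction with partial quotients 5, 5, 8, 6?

5/1, 26/5, 213/41, 1304/251

Using the convergent recurrence p_i = a_i*p_{i-1} + p_{i-2}, q_i = a_i*q_{i-1} + q_{i-2} with p_{-2}=0, p_{-1}=1, q_{-2}=1, q_{-1}=0:
  i=0: a_0=5, p_0 = 5*1 + 0 = 5, q_0 = 5*0 + 1 = 1.
  i=1: a_1=5, p_1 = 5*5 + 1 = 26, q_1 = 5*1 + 0 = 5.
  i=2: a_2=8, p_2 = 8*26 + 5 = 213, q_2 = 8*5 + 1 = 41.
  i=3: a_3=6, p_3 = 6*213 + 26 = 1304, q_3 = 6*41 + 5 = 251.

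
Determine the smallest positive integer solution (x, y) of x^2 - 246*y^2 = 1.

(x, y) = (88805, 5662)

First expand sqrt(246) as a continued fraction. With x_i = (sqrt(246) + m_i)/d_i and (m_0, d_0) = (0, 1): a_0 = floor(sqrt(246)) = 15, since 15^2 = 225 <= 246 < 256 = 16^2.
Iterate m_{i+1} = d_i*a_i - m_i, d_{i+1} = (246 - m_{i+1}^2)/d_i, a_{i+1} = floor((a_0 + m_{i+1})/d_{i+1}):
  m_1 = 1*15 - 0 = 15, d_1 = (246 - 15^2)/1 = 21/1 = 21, a_1 = floor((15 + 15)/21) = 1.
  m_2 = 21*1 - 15 = 6, d_2 = (246 - 6^2)/21 = 210/21 = 10, a_2 = floor((15 + 6)/10) = 2.
  m_3 = 10*2 - 6 = 14, d_3 = (246 - 14^2)/10 = 50/10 = 5, a_3 = floor((15 + 14)/5) = 5.
  m_4 = 5*5 - 14 = 11, d_4 = (246 - 11^2)/5 = 125/5 = 25, a_4 = floor((15 + 11)/25) = 1.
  m_5 = 25*1 - 11 = 14, d_5 = (246 - 14^2)/25 = 50/25 = 2, a_5 = floor((15 + 14)/2) = 14.
  m_6 = 2*14 - 14 = 14, d_6 = (246 - 14^2)/2 = 50/2 = 25, a_6 = floor((15 + 14)/25) = 1.
  m_7 = 25*1 - 14 = 11, d_7 = (246 - 11^2)/25 = 125/25 = 5, a_7 = floor((15 + 11)/5) = 5.
  m_8 = 5*5 - 11 = 14, d_8 = (246 - 14^2)/5 = 50/5 = 10, a_8 = floor((15 + 14)/10) = 2.
  m_9 = 10*2 - 14 = 6, d_9 = (246 - 6^2)/10 = 210/10 = 21, a_9 = floor((15 + 6)/21) = 1.
  m_10 = 21*1 - 6 = 15, d_10 = (246 - 15^2)/21 = 21/21 = 1, a_10 = floor((15 + 15)/1) = 30.
  m_11 = 1*30 - 15 = 15, d_11 = (246 - 15^2)/1 = 21/1 = 21: (m_11, d_11) = (m_1, d_1) = (15, 21), so from here the quotients repeat a_1, ..., a_10; the period length is 10.
So sqrt(246) = [15; (1, 2, 5, 1, 14, 1, 5, 2, 1, 30)] with period length k = 10.
k is even, so the fundamental solution of x^2 - 246y^2 = 1 is (p_{k-1}, q_{k-1}) = (p_9, q_9); compute convergents through index 9.
Convergents (p_i = a_i*p_{i-1} + p_{i-2}, q_i = a_i*q_{i-1} + q_{i-2} with p_{-2}=0, p_{-1}=1, q_{-2}=1, q_{-1}=0):
  i=0: a_0=15, p_0 = 15*1 + 0 = 15, q_0 = 15*0 + 1 = 1.
  i=1: a_1=1, p_1 = 1*15 + 1 = 16, q_1 = 1*1 + 0 = 1.
  i=2: a_2=2, p_2 = 2*16 + 15 = 47, q_2 = 2*1 + 1 = 3.
  i=3: a_3=5, p_3 = 5*47 + 16 = 251, q_3 = 5*3 + 1 = 16.
  i=4: a_4=1, p_4 = 1*251 + 47 = 298, q_4 = 1*16 + 3 = 19.
  i=5: a_5=14, p_5 = 14*298 + 251 = 4423, q_5 = 14*19 + 16 = 282.
  i=6: a_6=1, p_6 = 1*4423 + 298 = 4721, q_6 = 1*282 + 19 = 301.
  i=7: a_7=5, p_7 = 5*4721 + 4423 = 28028, q_7 = 5*301 + 282 = 1787.
  i=8: a_8=2, p_8 = 2*28028 + 4721 = 60777, q_8 = 2*1787 + 301 = 3875.
  i=9: a_9=1, p_9 = 1*60777 + 28028 = 88805, q_9 = 1*3875 + 1787 = 5662.
Check: 88805^2 - 246*5662^2 = 7886328025 - 7886328024 = 1, so (x, y) = (88805, 5662) solves the equation, and by the theorem it is the least positive solution.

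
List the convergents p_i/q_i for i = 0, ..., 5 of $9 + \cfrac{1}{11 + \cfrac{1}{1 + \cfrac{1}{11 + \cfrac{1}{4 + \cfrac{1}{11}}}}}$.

Using the convergent recurrence p_i = a_i*p_{i-1} + p_{i-2}, q_i = a_i*q_{i-1} + q_{i-2} with p_{-2}=0, p_{-1}=1, q_{-2}=1, q_{-1}=0:
  i=0: a_0=9, p_0 = 9*1 + 0 = 9, q_0 = 9*0 + 1 = 1.
  i=1: a_1=11, p_1 = 11*9 + 1 = 100, q_1 = 11*1 + 0 = 11.
  i=2: a_2=1, p_2 = 1*100 + 9 = 109, q_2 = 1*11 + 1 = 12.
  i=3: a_3=11, p_3 = 11*109 + 100 = 1299, q_3 = 11*12 + 11 = 143.
  i=4: a_4=4, p_4 = 4*1299 + 109 = 5305, q_4 = 4*143 + 12 = 584.
  i=5: a_5=11, p_5 = 11*5305 + 1299 = 59654, q_5 = 11*584 + 143 = 6567.

9/1, 100/11, 109/12, 1299/143, 5305/584, 59654/6567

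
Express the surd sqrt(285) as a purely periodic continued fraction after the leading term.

[16; (1, 7, 2, 7, 1, 32)]

Write x_i = (sqrt(285) + m_i)/d_i with (m_0, d_0) = (0, 1). a_0 = floor(sqrt(285)) = 16, since 16^2 = 256 <= 285 < 289 = 17^2.
Iterate m_{i+1} = d_i*a_i - m_i, d_{i+1} = (285 - m_{i+1}^2)/d_i, a_{i+1} = floor((a_0 + m_{i+1})/d_{i+1}):
  m_1 = 1*16 - 0 = 16, d_1 = (285 - 16^2)/1 = 29/1 = 29, a_1 = floor((16 + 16)/29) = 1.
  m_2 = 29*1 - 16 = 13, d_2 = (285 - 13^2)/29 = 116/29 = 4, a_2 = floor((16 + 13)/4) = 7.
  m_3 = 4*7 - 13 = 15, d_3 = (285 - 15^2)/4 = 60/4 = 15, a_3 = floor((16 + 15)/15) = 2.
  m_4 = 15*2 - 15 = 15, d_4 = (285 - 15^2)/15 = 60/15 = 4, a_4 = floor((16 + 15)/4) = 7.
  m_5 = 4*7 - 15 = 13, d_5 = (285 - 13^2)/4 = 116/4 = 29, a_5 = floor((16 + 13)/29) = 1.
  m_6 = 29*1 - 13 = 16, d_6 = (285 - 16^2)/29 = 29/29 = 1, a_6 = floor((16 + 16)/1) = 32.
  m_7 = 1*32 - 16 = 16, d_7 = (285 - 16^2)/1 = 29/1 = 29: (m_7, d_7) = (m_1, d_1) = (16, 29), so from here the quotients repeat a_1, ..., a_6; the period length is 6.
Hence the expansion of sqrt(285) is a_0 = 16 followed by the repeating block 1, 7, 2, 7, 1, 32 (period 6).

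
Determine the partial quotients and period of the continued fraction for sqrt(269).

Write x_i = (sqrt(269) + m_i)/d_i with (m_0, d_0) = (0, 1). a_0 = floor(sqrt(269)) = 16, since 16^2 = 256 <= 269 < 289 = 17^2.
Iterate m_{i+1} = d_i*a_i - m_i, d_{i+1} = (269 - m_{i+1}^2)/d_i, a_{i+1} = floor((a_0 + m_{i+1})/d_{i+1}):
  m_1 = 1*16 - 0 = 16, d_1 = (269 - 16^2)/1 = 13/1 = 13, a_1 = floor((16 + 16)/13) = 2.
  m_2 = 13*2 - 16 = 10, d_2 = (269 - 10^2)/13 = 169/13 = 13, a_2 = floor((16 + 10)/13) = 2.
  m_3 = 13*2 - 10 = 16, d_3 = (269 - 16^2)/13 = 13/13 = 1, a_3 = floor((16 + 16)/1) = 32.
  m_4 = 1*32 - 16 = 16, d_4 = (269 - 16^2)/1 = 13/1 = 13: (m_4, d_4) = (m_1, d_1) = (16, 13), so from here the quotients repeat a_1, ..., a_3; the period length is 3.
Hence the expansion of sqrt(269) is a_0 = 16 followed by the repeating block 2, 2, 32 (period 3).

[16; (2, 2, 32)]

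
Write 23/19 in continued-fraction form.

Run the Euclidean algorithm on 23 and 19; the successive quotients are the partial quotients a_0, a_1, ... (each step inverts the fractional part left over by the previous one):
  23 = 1*19 + 4, so a_0 = 1.
  19 = 4*4 + 3, so a_1 = 4.
  4 = 1*3 + 1, so a_2 = 1.
  3 = 3*1 + 0, so a_3 = 3.
The remainder reaches 0 after 4 divisions, so the expansion has 4 partial quotients, read off in order.

[1; 4, 1, 3]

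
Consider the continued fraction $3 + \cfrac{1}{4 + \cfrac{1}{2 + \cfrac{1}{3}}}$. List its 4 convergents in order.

Using the convergent recurrence p_i = a_i*p_{i-1} + p_{i-2}, q_i = a_i*q_{i-1} + q_{i-2} with p_{-2}=0, p_{-1}=1, q_{-2}=1, q_{-1}=0:
  i=0: a_0=3, p_0 = 3*1 + 0 = 3, q_0 = 3*0 + 1 = 1.
  i=1: a_1=4, p_1 = 4*3 + 1 = 13, q_1 = 4*1 + 0 = 4.
  i=2: a_2=2, p_2 = 2*13 + 3 = 29, q_2 = 2*4 + 1 = 9.
  i=3: a_3=3, p_3 = 3*29 + 13 = 100, q_3 = 3*9 + 4 = 31.

3/1, 13/4, 29/9, 100/31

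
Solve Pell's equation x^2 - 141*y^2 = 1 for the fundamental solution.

First expand sqrt(141) as a continued fraction. With x_i = (sqrt(141) + m_i)/d_i and (m_0, d_0) = (0, 1): a_0 = floor(sqrt(141)) = 11, since 11^2 = 121 <= 141 < 144 = 12^2.
Iterate m_{i+1} = d_i*a_i - m_i, d_{i+1} = (141 - m_{i+1}^2)/d_i, a_{i+1} = floor((a_0 + m_{i+1})/d_{i+1}):
  m_1 = 1*11 - 0 = 11, d_1 = (141 - 11^2)/1 = 20/1 = 20, a_1 = floor((11 + 11)/20) = 1.
  m_2 = 20*1 - 11 = 9, d_2 = (141 - 9^2)/20 = 60/20 = 3, a_2 = floor((11 + 9)/3) = 6.
  m_3 = 3*6 - 9 = 9, d_3 = (141 - 9^2)/3 = 60/3 = 20, a_3 = floor((11 + 9)/20) = 1.
  m_4 = 20*1 - 9 = 11, d_4 = (141 - 11^2)/20 = 20/20 = 1, a_4 = floor((11 + 11)/1) = 22.
  m_5 = 1*22 - 11 = 11, d_5 = (141 - 11^2)/1 = 20/1 = 20: (m_5, d_5) = (m_1, d_1) = (11, 20), so from here the quotients repeat a_1, ..., a_4; the period length is 4.
So sqrt(141) = [11; (1, 6, 1, 22)] with period length k = 4.
k is even, so the fundamental solution of x^2 - 141y^2 = 1 is (p_{k-1}, q_{k-1}) = (p_3, q_3); compute convergents through index 3.
Convergents (p_i = a_i*p_{i-1} + p_{i-2}, q_i = a_i*q_{i-1} + q_{i-2} with p_{-2}=0, p_{-1}=1, q_{-2}=1, q_{-1}=0):
  i=0: a_0=11, p_0 = 11*1 + 0 = 11, q_0 = 11*0 + 1 = 1.
  i=1: a_1=1, p_1 = 1*11 + 1 = 12, q_1 = 1*1 + 0 = 1.
  i=2: a_2=6, p_2 = 6*12 + 11 = 83, q_2 = 6*1 + 1 = 7.
  i=3: a_3=1, p_3 = 1*83 + 12 = 95, q_3 = 1*7 + 1 = 8.
Check: 95^2 - 141*8^2 = 9025 - 9024 = 1, so (x, y) = (95, 8) solves the equation, and by the theorem it is the least positive solution.

(x, y) = (95, 8)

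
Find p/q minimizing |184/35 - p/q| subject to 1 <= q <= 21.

100/19

Expand x = 184/35 as a continued fraction with the Euclidean algorithm:
  184 = 5*35 + 9, so a_0 = 5.
  35 = 3*9 + 8, so a_1 = 3.
  9 = 1*8 + 1, so a_2 = 1.
  8 = 8*1 + 0, so a_3 = 8.
so x = [5; 3, 1, 8].
Convergents (p_i = a_i*p_{i-1} + p_{i-2}, q_i = a_i*q_{i-1} + q_{i-2} with p_{-2}=0, p_{-1}=1, q_{-2}=1, q_{-1}=0), until the denominator exceeds 21:
  i=0: a_0=5, p_0 = 5*1 + 0 = 5, q_0 = 5*0 + 1 = 1.
  i=1: a_1=3, p_1 = 3*5 + 1 = 16, q_1 = 3*1 + 0 = 3.
  i=2: a_2=1, p_2 = 1*16 + 5 = 21, q_2 = 1*3 + 1 = 4.
  i=3: a_3=8, p_3 = 8*21 + 16 = 184, q_3 = 8*4 + 3 = 35.
q_3 = 35 > 21, so the last convergent with denominator <= 21 is p_2/q_2 = 21/4.
The closest fraction with denominator <= 21 is either p_2/q_2 or the intermediate fraction (k*p_2 + p_1)/(k*q_2 + q_1) with the largest k >= 1 whose denominator stays <= 21; these approach x as k grows, and every other convergent or intermediate fraction in range is farther away.
Largest k: floor((21 - q_1)/q_2) = floor((21 - 3)/4) = 4.
That gives (4*21 + 16)/(4*4 + 3) = 100/19.
Compare the errors: |x - 21/4| = |184*4 - 21*35|/(35*4) = 1/140, and |x - 100/19| = |184*19 - 100*35|/(35*19) = 4/665.
Cross-multiplying, 4*140 = 560 < 665 = 1*665, so 4/665 is smaller: the intermediate fraction 100/19 is closer to x than 21/4.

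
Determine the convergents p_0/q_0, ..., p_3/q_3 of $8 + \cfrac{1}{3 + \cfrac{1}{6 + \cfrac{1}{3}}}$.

Using the convergent recurrence p_i = a_i*p_{i-1} + p_{i-2}, q_i = a_i*q_{i-1} + q_{i-2} with p_{-2}=0, p_{-1}=1, q_{-2}=1, q_{-1}=0:
  i=0: a_0=8, p_0 = 8*1 + 0 = 8, q_0 = 8*0 + 1 = 1.
  i=1: a_1=3, p_1 = 3*8 + 1 = 25, q_1 = 3*1 + 0 = 3.
  i=2: a_2=6, p_2 = 6*25 + 8 = 158, q_2 = 6*3 + 1 = 19.
  i=3: a_3=3, p_3 = 3*158 + 25 = 499, q_3 = 3*19 + 3 = 60.

8/1, 25/3, 158/19, 499/60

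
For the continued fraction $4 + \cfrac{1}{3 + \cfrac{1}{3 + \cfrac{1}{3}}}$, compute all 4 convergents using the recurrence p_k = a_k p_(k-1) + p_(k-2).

4/1, 13/3, 43/10, 142/33

Using the convergent recurrence p_i = a_i*p_{i-1} + p_{i-2}, q_i = a_i*q_{i-1} + q_{i-2} with p_{-2}=0, p_{-1}=1, q_{-2}=1, q_{-1}=0:
  i=0: a_0=4, p_0 = 4*1 + 0 = 4, q_0 = 4*0 + 1 = 1.
  i=1: a_1=3, p_1 = 3*4 + 1 = 13, q_1 = 3*1 + 0 = 3.
  i=2: a_2=3, p_2 = 3*13 + 4 = 43, q_2 = 3*3 + 1 = 10.
  i=3: a_3=3, p_3 = 3*43 + 13 = 142, q_3 = 3*10 + 3 = 33.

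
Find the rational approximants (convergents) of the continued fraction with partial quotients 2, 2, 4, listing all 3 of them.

Using the convergent recurrence p_i = a_i*p_{i-1} + p_{i-2}, q_i = a_i*q_{i-1} + q_{i-2} with p_{-2}=0, p_{-1}=1, q_{-2}=1, q_{-1}=0:
  i=0: a_0=2, p_0 = 2*1 + 0 = 2, q_0 = 2*0 + 1 = 1.
  i=1: a_1=2, p_1 = 2*2 + 1 = 5, q_1 = 2*1 + 0 = 2.
  i=2: a_2=4, p_2 = 4*5 + 2 = 22, q_2 = 4*2 + 1 = 9.

2/1, 5/2, 22/9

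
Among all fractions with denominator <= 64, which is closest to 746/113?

416/63

Expand x = 746/113 as a continued fraction with the Euclidean algorithm:
  746 = 6*113 + 68, so a_0 = 6.
  113 = 1*68 + 45, so a_1 = 1.
  68 = 1*45 + 23, so a_2 = 1.
  45 = 1*23 + 22, so a_3 = 1.
  23 = 1*22 + 1, so a_4 = 1.
  22 = 22*1 + 0, so a_5 = 22.
so x = [6; 1, 1, 1, 1, 22].
Convergents (p_i = a_i*p_{i-1} + p_{i-2}, q_i = a_i*q_{i-1} + q_{i-2} with p_{-2}=0, p_{-1}=1, q_{-2}=1, q_{-1}=0), until the denominator exceeds 64:
  i=0: a_0=6, p_0 = 6*1 + 0 = 6, q_0 = 6*0 + 1 = 1.
  i=1: a_1=1, p_1 = 1*6 + 1 = 7, q_1 = 1*1 + 0 = 1.
  i=2: a_2=1, p_2 = 1*7 + 6 = 13, q_2 = 1*1 + 1 = 2.
  i=3: a_3=1, p_3 = 1*13 + 7 = 20, q_3 = 1*2 + 1 = 3.
  i=4: a_4=1, p_4 = 1*20 + 13 = 33, q_4 = 1*3 + 2 = 5.
  i=5: a_5=22, p_5 = 22*33 + 20 = 746, q_5 = 22*5 + 3 = 113.
q_5 = 113 > 64, so the last convergent with denominator <= 64 is p_4/q_4 = 33/5.
The closest fraction with denominator <= 64 is either p_4/q_4 or the intermediate fraction (k*p_4 + p_3)/(k*q_4 + q_3) with the largest k >= 1 whose denominator stays <= 64; these approach x as k grows, and every other convergent or intermediate fraction in range is farther away.
Largest k: floor((64 - q_3)/q_4) = floor((64 - 3)/5) = 12.
That gives (12*33 + 20)/(12*5 + 3) = 416/63.
Compare the errors: |x - 33/5| = |746*5 - 33*113|/(113*5) = 1/565, and |x - 416/63| = |746*63 - 416*113|/(113*63) = 10/7119.
Cross-multiplying, 10*565 = 5650 < 7119 = 1*7119, so 10/7119 is smaller: the intermediate fraction 416/63 is closer to x than 33/5.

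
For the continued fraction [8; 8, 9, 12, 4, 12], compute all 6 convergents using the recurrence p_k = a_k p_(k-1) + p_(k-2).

8/1, 65/8, 593/73, 7181/884, 29317/3609, 358985/44192

Using the convergent recurrence p_i = a_i*p_{i-1} + p_{i-2}, q_i = a_i*q_{i-1} + q_{i-2} with p_{-2}=0, p_{-1}=1, q_{-2}=1, q_{-1}=0:
  i=0: a_0=8, p_0 = 8*1 + 0 = 8, q_0 = 8*0 + 1 = 1.
  i=1: a_1=8, p_1 = 8*8 + 1 = 65, q_1 = 8*1 + 0 = 8.
  i=2: a_2=9, p_2 = 9*65 + 8 = 593, q_2 = 9*8 + 1 = 73.
  i=3: a_3=12, p_3 = 12*593 + 65 = 7181, q_3 = 12*73 + 8 = 884.
  i=4: a_4=4, p_4 = 4*7181 + 593 = 29317, q_4 = 4*884 + 73 = 3609.
  i=5: a_5=12, p_5 = 12*29317 + 7181 = 358985, q_5 = 12*3609 + 884 = 44192.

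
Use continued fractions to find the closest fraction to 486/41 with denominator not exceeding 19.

83/7

Expand x = 486/41 as a continued fraction with the Euclidean algorithm:
  486 = 11*41 + 35, so a_0 = 11.
  41 = 1*35 + 6, so a_1 = 1.
  35 = 5*6 + 5, so a_2 = 5.
  6 = 1*5 + 1, so a_3 = 1.
  5 = 5*1 + 0, so a_4 = 5.
so x = [11; 1, 5, 1, 5].
Convergents (p_i = a_i*p_{i-1} + p_{i-2}, q_i = a_i*q_{i-1} + q_{i-2} with p_{-2}=0, p_{-1}=1, q_{-2}=1, q_{-1}=0), until the denominator exceeds 19:
  i=0: a_0=11, p_0 = 11*1 + 0 = 11, q_0 = 11*0 + 1 = 1.
  i=1: a_1=1, p_1 = 1*11 + 1 = 12, q_1 = 1*1 + 0 = 1.
  i=2: a_2=5, p_2 = 5*12 + 11 = 71, q_2 = 5*1 + 1 = 6.
  i=3: a_3=1, p_3 = 1*71 + 12 = 83, q_3 = 1*6 + 1 = 7.
  i=4: a_4=5, p_4 = 5*83 + 71 = 486, q_4 = 5*7 + 6 = 41.
q_4 = 41 > 19, so the last convergent with denominator <= 19 is p_3/q_3 = 83/7.
The closest fraction with denominator <= 19 is either p_3/q_3 or the intermediate fraction (k*p_3 + p_2)/(k*q_3 + q_2) with the largest k >= 1 whose denominator stays <= 19; these approach x as k grows, and every other convergent or intermediate fraction in range is farther away.
Largest k: floor((19 - q_2)/q_3) = floor((19 - 6)/7) = 1.
That gives (1*83 + 71)/(1*7 + 6) = 154/13.
Compare the errors: |x - 83/7| = |486*7 - 83*41|/(41*7) = 1/287, and |x - 154/13| = |486*13 - 154*41|/(41*13) = 4/533.
Cross-multiplying, 1*533 = 533 < 1148 = 4*287, so 1/287 is smaller: the convergent 83/7 is closer to x than 154/13.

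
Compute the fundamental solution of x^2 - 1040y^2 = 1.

(x, y) = (129, 4)

First expand sqrt(1040) as a continued fraction. With x_i = (sqrt(1040) + m_i)/d_i and (m_0, d_0) = (0, 1): a_0 = floor(sqrt(1040)) = 32, since 32^2 = 1024 <= 1040 < 1089 = 33^2.
Iterate m_{i+1} = d_i*a_i - m_i, d_{i+1} = (1040 - m_{i+1}^2)/d_i, a_{i+1} = floor((a_0 + m_{i+1})/d_{i+1}):
  m_1 = 1*32 - 0 = 32, d_1 = (1040 - 32^2)/1 = 16/1 = 16, a_1 = floor((32 + 32)/16) = 4.
  m_2 = 16*4 - 32 = 32, d_2 = (1040 - 32^2)/16 = 16/16 = 1, a_2 = floor((32 + 32)/1) = 64.
  m_3 = 1*64 - 32 = 32, d_3 = (1040 - 32^2)/1 = 16/1 = 16: (m_3, d_3) = (m_1, d_1) = (32, 16), so from here the quotients repeat a_1, a_2; the period length is 2.
So sqrt(1040) = [32; (4, 64)] with period length k = 2.
k is even, so the fundamental solution of x^2 - 1040y^2 = 1 is (p_{k-1}, q_{k-1}) = (p_1, q_1); compute convergents through index 1.
Convergents (p_i = a_i*p_{i-1} + p_{i-2}, q_i = a_i*q_{i-1} + q_{i-2} with p_{-2}=0, p_{-1}=1, q_{-2}=1, q_{-1}=0):
  i=0: a_0=32, p_0 = 32*1 + 0 = 32, q_0 = 32*0 + 1 = 1.
  i=1: a_1=4, p_1 = 4*32 + 1 = 129, q_1 = 4*1 + 0 = 4.
Check: 129^2 - 1040*4^2 = 16641 - 16640 = 1, so (x, y) = (129, 4) solves the equation, and by the theorem it is the least positive solution.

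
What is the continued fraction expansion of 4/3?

[1; 3]

Run the Euclidean algorithm on 4 and 3; the successive quotients are the partial quotients a_0, a_1, ... (each step inverts the fractional part left over by the previous one):
  4 = 1*3 + 1, so a_0 = 1.
  3 = 3*1 + 0, so a_1 = 3.
The remainder reaches 0 after 2 divisions, so the expansion has 2 partial quotients, read off in order.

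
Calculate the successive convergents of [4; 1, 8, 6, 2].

4/1, 5/1, 44/9, 269/55, 582/119

Using the convergent recurrence p_i = a_i*p_{i-1} + p_{i-2}, q_i = a_i*q_{i-1} + q_{i-2} with p_{-2}=0, p_{-1}=1, q_{-2}=1, q_{-1}=0:
  i=0: a_0=4, p_0 = 4*1 + 0 = 4, q_0 = 4*0 + 1 = 1.
  i=1: a_1=1, p_1 = 1*4 + 1 = 5, q_1 = 1*1 + 0 = 1.
  i=2: a_2=8, p_2 = 8*5 + 4 = 44, q_2 = 8*1 + 1 = 9.
  i=3: a_3=6, p_3 = 6*44 + 5 = 269, q_3 = 6*9 + 1 = 55.
  i=4: a_4=2, p_4 = 2*269 + 44 = 582, q_4 = 2*55 + 9 = 119.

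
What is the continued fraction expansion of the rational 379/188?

[2; 62, 1, 2]

Run the Euclidean algorithm on 379 and 188; the successive quotients are the partial quotients a_0, a_1, ... (each step inverts the fractional part left over by the previous one):
  379 = 2*188 + 3, so a_0 = 2.
  188 = 62*3 + 2, so a_1 = 62.
  3 = 1*2 + 1, so a_2 = 1.
  2 = 2*1 + 0, so a_3 = 2.
The remainder reaches 0 after 4 divisions, so the expansion has 4 partial quotients, read off in order.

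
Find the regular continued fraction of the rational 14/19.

Run the Euclidean algorithm on 14 and 19; the successive quotients are the partial quotients a_0, a_1, ... (each step inverts the fractional part left over by the previous one):
  14 = 0*19 + 14, so a_0 = 0.
  19 = 1*14 + 5, so a_1 = 1.
  14 = 2*5 + 4, so a_2 = 2.
  5 = 1*4 + 1, so a_3 = 1.
  4 = 4*1 + 0, so a_4 = 4.
The remainder reaches 0 after 5 divisions, so the expansion has 5 partial quotients, read off in order.

[0; 1, 2, 1, 4]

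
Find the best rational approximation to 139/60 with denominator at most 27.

Expand x = 139/60 as a continued fraction with the Euclidean algorithm:
  139 = 2*60 + 19, so a_0 = 2.
  60 = 3*19 + 3, so a_1 = 3.
  19 = 6*3 + 1, so a_2 = 6.
  3 = 3*1 + 0, so a_3 = 3.
so x = [2; 3, 6, 3].
Convergents (p_i = a_i*p_{i-1} + p_{i-2}, q_i = a_i*q_{i-1} + q_{i-2} with p_{-2}=0, p_{-1}=1, q_{-2}=1, q_{-1}=0), until the denominator exceeds 27:
  i=0: a_0=2, p_0 = 2*1 + 0 = 2, q_0 = 2*0 + 1 = 1.
  i=1: a_1=3, p_1 = 3*2 + 1 = 7, q_1 = 3*1 + 0 = 3.
  i=2: a_2=6, p_2 = 6*7 + 2 = 44, q_2 = 6*3 + 1 = 19.
  i=3: a_3=3, p_3 = 3*44 + 7 = 139, q_3 = 3*19 + 3 = 60.
q_3 = 60 > 27, so the last convergent with denominator <= 27 is p_2/q_2 = 44/19.
The closest fraction with denominator <= 27 is either p_2/q_2 or the intermediate fraction (k*p_2 + p_1)/(k*q_2 + q_1) with the largest k >= 1 whose denominator stays <= 27; these approach x as k grows, and every other convergent or intermediate fraction in range is farther away.
Largest k: floor((27 - q_1)/q_2) = floor((27 - 3)/19) = 1.
That gives (1*44 + 7)/(1*19 + 3) = 51/22.
Compare the errors: |x - 44/19| = |139*19 - 44*60|/(60*19) = 1/1140, and |x - 51/22| = |139*22 - 51*60|/(60*22) = 2/1320.
Cross-multiplying, 1*1320 = 1320 < 2280 = 2*1140, so 1/1140 is smaller: the convergent 44/19 is closer to x than 51/22.

44/19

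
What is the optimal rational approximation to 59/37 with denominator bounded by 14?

Expand x = 59/37 as a continued fraction with the Euclidean algorithm:
  59 = 1*37 + 22, so a_0 = 1.
  37 = 1*22 + 15, so a_1 = 1.
  22 = 1*15 + 7, so a_2 = 1.
  15 = 2*7 + 1, so a_3 = 2.
  7 = 7*1 + 0, so a_4 = 7.
so x = [1; 1, 1, 2, 7].
Convergents (p_i = a_i*p_{i-1} + p_{i-2}, q_i = a_i*q_{i-1} + q_{i-2} with p_{-2}=0, p_{-1}=1, q_{-2}=1, q_{-1}=0), until the denominator exceeds 14:
  i=0: a_0=1, p_0 = 1*1 + 0 = 1, q_0 = 1*0 + 1 = 1.
  i=1: a_1=1, p_1 = 1*1 + 1 = 2, q_1 = 1*1 + 0 = 1.
  i=2: a_2=1, p_2 = 1*2 + 1 = 3, q_2 = 1*1 + 1 = 2.
  i=3: a_3=2, p_3 = 2*3 + 2 = 8, q_3 = 2*2 + 1 = 5.
  i=4: a_4=7, p_4 = 7*8 + 3 = 59, q_4 = 7*5 + 2 = 37.
q_4 = 37 > 14, so the last convergent with denominator <= 14 is p_3/q_3 = 8/5.
The closest fraction with denominator <= 14 is either p_3/q_3 or the intermediate fraction (k*p_3 + p_2)/(k*q_3 + q_2) with the largest k >= 1 whose denominator stays <= 14; these approach x as k grows, and every other convergent or intermediate fraction in range is farther away.
Largest k: floor((14 - q_2)/q_3) = floor((14 - 2)/5) = 2.
That gives (2*8 + 3)/(2*5 + 2) = 19/12.
Compare the errors: |x - 8/5| = |59*5 - 8*37|/(37*5) = 1/185, and |x - 19/12| = |59*12 - 19*37|/(37*12) = 5/444.
Cross-multiplying, 1*444 = 444 < 925 = 5*185, so 1/185 is smaller: the convergent 8/5 is closer to x than 19/12.

8/5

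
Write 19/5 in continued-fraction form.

[3; 1, 4]

Run the Euclidean algorithm on 19 and 5; the successive quotients are the partial quotients a_0, a_1, ... (each step inverts the fractional part left over by the previous one):
  19 = 3*5 + 4, so a_0 = 3.
  5 = 1*4 + 1, so a_1 = 1.
  4 = 4*1 + 0, so a_2 = 4.
The remainder reaches 0 after 3 divisions, so the expansion has 3 partial quotients, read off in order.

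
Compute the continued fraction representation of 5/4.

[1; 4]

Run the Euclidean algorithm on 5 and 4; the successive quotients are the partial quotients a_0, a_1, ... (each step inverts the fractional part left over by the previous one):
  5 = 1*4 + 1, so a_0 = 1.
  4 = 4*1 + 0, so a_1 = 4.
The remainder reaches 0 after 2 divisions, so the expansion has 2 partial quotients, read off in order.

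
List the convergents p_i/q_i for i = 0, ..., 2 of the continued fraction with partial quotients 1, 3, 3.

1/1, 4/3, 13/10

Using the convergent recurrence p_i = a_i*p_{i-1} + p_{i-2}, q_i = a_i*q_{i-1} + q_{i-2} with p_{-2}=0, p_{-1}=1, q_{-2}=1, q_{-1}=0:
  i=0: a_0=1, p_0 = 1*1 + 0 = 1, q_0 = 1*0 + 1 = 1.
  i=1: a_1=3, p_1 = 3*1 + 1 = 4, q_1 = 3*1 + 0 = 3.
  i=2: a_2=3, p_2 = 3*4 + 1 = 13, q_2 = 3*3 + 1 = 10.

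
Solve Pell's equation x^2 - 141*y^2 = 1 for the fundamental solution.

(x, y) = (95, 8)

First expand sqrt(141) as a continued fraction. With x_i = (sqrt(141) + m_i)/d_i and (m_0, d_0) = (0, 1): a_0 = floor(sqrt(141)) = 11, since 11^2 = 121 <= 141 < 144 = 12^2.
Iterate m_{i+1} = d_i*a_i - m_i, d_{i+1} = (141 - m_{i+1}^2)/d_i, a_{i+1} = floor((a_0 + m_{i+1})/d_{i+1}):
  m_1 = 1*11 - 0 = 11, d_1 = (141 - 11^2)/1 = 20/1 = 20, a_1 = floor((11 + 11)/20) = 1.
  m_2 = 20*1 - 11 = 9, d_2 = (141 - 9^2)/20 = 60/20 = 3, a_2 = floor((11 + 9)/3) = 6.
  m_3 = 3*6 - 9 = 9, d_3 = (141 - 9^2)/3 = 60/3 = 20, a_3 = floor((11 + 9)/20) = 1.
  m_4 = 20*1 - 9 = 11, d_4 = (141 - 11^2)/20 = 20/20 = 1, a_4 = floor((11 + 11)/1) = 22.
  m_5 = 1*22 - 11 = 11, d_5 = (141 - 11^2)/1 = 20/1 = 20: (m_5, d_5) = (m_1, d_1) = (11, 20), so from here the quotients repeat a_1, ..., a_4; the period length is 4.
So sqrt(141) = [11; (1, 6, 1, 22)] with period length k = 4.
k is even, so the fundamental solution of x^2 - 141y^2 = 1 is (p_{k-1}, q_{k-1}) = (p_3, q_3); compute convergents through index 3.
Convergents (p_i = a_i*p_{i-1} + p_{i-2}, q_i = a_i*q_{i-1} + q_{i-2} with p_{-2}=0, p_{-1}=1, q_{-2}=1, q_{-1}=0):
  i=0: a_0=11, p_0 = 11*1 + 0 = 11, q_0 = 11*0 + 1 = 1.
  i=1: a_1=1, p_1 = 1*11 + 1 = 12, q_1 = 1*1 + 0 = 1.
  i=2: a_2=6, p_2 = 6*12 + 11 = 83, q_2 = 6*1 + 1 = 7.
  i=3: a_3=1, p_3 = 1*83 + 12 = 95, q_3 = 1*7 + 1 = 8.
Check: 95^2 - 141*8^2 = 9025 - 9024 = 1, so (x, y) = (95, 8) solves the equation, and by the theorem it is the least positive solution.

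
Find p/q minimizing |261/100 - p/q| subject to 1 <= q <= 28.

Expand x = 261/100 as a continued fraction with the Euclidean algorithm:
  261 = 2*100 + 61, so a_0 = 2.
  100 = 1*61 + 39, so a_1 = 1.
  61 = 1*39 + 22, so a_2 = 1.
  39 = 1*22 + 17, so a_3 = 1.
  22 = 1*17 + 5, so a_4 = 1.
  17 = 3*5 + 2, so a_5 = 3.
  5 = 2*2 + 1, so a_6 = 2.
  2 = 2*1 + 0, so a_7 = 2.
so x = [2; 1, 1, 1, 1, 3, 2, 2].
Convergents (p_i = a_i*p_{i-1} + p_{i-2}, q_i = a_i*q_{i-1} + q_{i-2} with p_{-2}=0, p_{-1}=1, q_{-2}=1, q_{-1}=0), until the denominator exceeds 28:
  i=0: a_0=2, p_0 = 2*1 + 0 = 2, q_0 = 2*0 + 1 = 1.
  i=1: a_1=1, p_1 = 1*2 + 1 = 3, q_1 = 1*1 + 0 = 1.
  i=2: a_2=1, p_2 = 1*3 + 2 = 5, q_2 = 1*1 + 1 = 2.
  i=3: a_3=1, p_3 = 1*5 + 3 = 8, q_3 = 1*2 + 1 = 3.
  i=4: a_4=1, p_4 = 1*8 + 5 = 13, q_4 = 1*3 + 2 = 5.
  i=5: a_5=3, p_5 = 3*13 + 8 = 47, q_5 = 3*5 + 3 = 18.
  i=6: a_6=2, p_6 = 2*47 + 13 = 107, q_6 = 2*18 + 5 = 41.
q_6 = 41 > 28, so the last convergent with denominator <= 28 is p_5/q_5 = 47/18.
The closest fraction with denominator <= 28 is either p_5/q_5 or the intermediate fraction (k*p_5 + p_4)/(k*q_5 + q_4) with the largest k >= 1 whose denominator stays <= 28; these approach x as k grows, and every other convergent or intermediate fraction in range is farther away.
Largest k: floor((28 - q_4)/q_5) = floor((28 - 5)/18) = 1.
That gives (1*47 + 13)/(1*18 + 5) = 60/23.
Compare the errors: |x - 47/18| = |261*18 - 47*100|/(100*18) = 2/1800, and |x - 60/23| = |261*23 - 60*100|/(100*23) = 3/2300.
Cross-multiplying, 2*2300 = 4600 < 5400 = 3*1800, so 2/1800 is smaller: the convergent 47/18 is closer to x than 60/23.

47/18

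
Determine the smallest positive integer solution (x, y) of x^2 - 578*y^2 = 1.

First expand sqrt(578) as a continued fraction. With x_i = (sqrt(578) + m_i)/d_i and (m_0, d_0) = (0, 1): a_0 = floor(sqrt(578)) = 24, since 24^2 = 576 <= 578 < 625 = 25^2.
Iterate m_{i+1} = d_i*a_i - m_i, d_{i+1} = (578 - m_{i+1}^2)/d_i, a_{i+1} = floor((a_0 + m_{i+1})/d_{i+1}):
  m_1 = 1*24 - 0 = 24, d_1 = (578 - 24^2)/1 = 2/1 = 2, a_1 = floor((24 + 24)/2) = 24.
  m_2 = 2*24 - 24 = 24, d_2 = (578 - 24^2)/2 = 2/2 = 1, a_2 = floor((24 + 24)/1) = 48.
  m_3 = 1*48 - 24 = 24, d_3 = (578 - 24^2)/1 = 2/1 = 2: (m_3, d_3) = (m_1, d_1) = (24, 2), so from here the quotients repeat a_1, a_2; the period length is 2.
So sqrt(578) = [24; (24, 48)] with period length k = 2.
k is even, so the fundamental solution of x^2 - 578y^2 = 1 is (p_{k-1}, q_{k-1}) = (p_1, q_1); compute convergents through index 1.
Convergents (p_i = a_i*p_{i-1} + p_{i-2}, q_i = a_i*q_{i-1} + q_{i-2} with p_{-2}=0, p_{-1}=1, q_{-2}=1, q_{-1}=0):
  i=0: a_0=24, p_0 = 24*1 + 0 = 24, q_0 = 24*0 + 1 = 1.
  i=1: a_1=24, p_1 = 24*24 + 1 = 577, q_1 = 24*1 + 0 = 24.
Check: 577^2 - 578*24^2 = 332929 - 332928 = 1, so (x, y) = (577, 24) solves the equation, and by the theorem it is the least positive solution.

(x, y) = (577, 24)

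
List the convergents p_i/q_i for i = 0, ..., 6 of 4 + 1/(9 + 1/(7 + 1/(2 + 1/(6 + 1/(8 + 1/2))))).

Using the convergent recurrence p_i = a_i*p_{i-1} + p_{i-2}, q_i = a_i*q_{i-1} + q_{i-2} with p_{-2}=0, p_{-1}=1, q_{-2}=1, q_{-1}=0:
  i=0: a_0=4, p_0 = 4*1 + 0 = 4, q_0 = 4*0 + 1 = 1.
  i=1: a_1=9, p_1 = 9*4 + 1 = 37, q_1 = 9*1 + 0 = 9.
  i=2: a_2=7, p_2 = 7*37 + 4 = 263, q_2 = 7*9 + 1 = 64.
  i=3: a_3=2, p_3 = 2*263 + 37 = 563, q_3 = 2*64 + 9 = 137.
  i=4: a_4=6, p_4 = 6*563 + 263 = 3641, q_4 = 6*137 + 64 = 886.
  i=5: a_5=8, p_5 = 8*3641 + 563 = 29691, q_5 = 8*886 + 137 = 7225.
  i=6: a_6=2, p_6 = 2*29691 + 3641 = 63023, q_6 = 2*7225 + 886 = 15336.

4/1, 37/9, 263/64, 563/137, 3641/886, 29691/7225, 63023/15336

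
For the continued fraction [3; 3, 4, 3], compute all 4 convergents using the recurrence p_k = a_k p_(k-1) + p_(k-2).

3/1, 10/3, 43/13, 139/42

Using the convergent recurrence p_i = a_i*p_{i-1} + p_{i-2}, q_i = a_i*q_{i-1} + q_{i-2} with p_{-2}=0, p_{-1}=1, q_{-2}=1, q_{-1}=0:
  i=0: a_0=3, p_0 = 3*1 + 0 = 3, q_0 = 3*0 + 1 = 1.
  i=1: a_1=3, p_1 = 3*3 + 1 = 10, q_1 = 3*1 + 0 = 3.
  i=2: a_2=4, p_2 = 4*10 + 3 = 43, q_2 = 4*3 + 1 = 13.
  i=3: a_3=3, p_3 = 3*43 + 10 = 139, q_3 = 3*13 + 3 = 42.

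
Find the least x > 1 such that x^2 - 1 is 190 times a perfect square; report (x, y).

First expand sqrt(190) as a continued fraction. With x_i = (sqrt(190) + m_i)/d_i and (m_0, d_0) = (0, 1): a_0 = floor(sqrt(190)) = 13, since 13^2 = 169 <= 190 < 196 = 14^2.
Iterate m_{i+1} = d_i*a_i - m_i, d_{i+1} = (190 - m_{i+1}^2)/d_i, a_{i+1} = floor((a_0 + m_{i+1})/d_{i+1}):
  m_1 = 1*13 - 0 = 13, d_1 = (190 - 13^2)/1 = 21/1 = 21, a_1 = floor((13 + 13)/21) = 1.
  m_2 = 21*1 - 13 = 8, d_2 = (190 - 8^2)/21 = 126/21 = 6, a_2 = floor((13 + 8)/6) = 3.
  m_3 = 6*3 - 8 = 10, d_3 = (190 - 10^2)/6 = 90/6 = 15, a_3 = floor((13 + 10)/15) = 1.
  m_4 = 15*1 - 10 = 5, d_4 = (190 - 5^2)/15 = 165/15 = 11, a_4 = floor((13 + 5)/11) = 1.
  m_5 = 11*1 - 5 = 6, d_5 = (190 - 6^2)/11 = 154/11 = 14, a_5 = floor((13 + 6)/14) = 1.
  m_6 = 14*1 - 6 = 8, d_6 = (190 - 8^2)/14 = 126/14 = 9, a_6 = floor((13 + 8)/9) = 2.
  m_7 = 9*2 - 8 = 10, d_7 = (190 - 10^2)/9 = 90/9 = 10, a_7 = floor((13 + 10)/10) = 2.
  m_8 = 10*2 - 10 = 10, d_8 = (190 - 10^2)/10 = 90/10 = 9, a_8 = floor((13 + 10)/9) = 2.
  m_9 = 9*2 - 10 = 8, d_9 = (190 - 8^2)/9 = 126/9 = 14, a_9 = floor((13 + 8)/14) = 1.
  m_10 = 14*1 - 8 = 6, d_10 = (190 - 6^2)/14 = 154/14 = 11, a_10 = floor((13 + 6)/11) = 1.
  m_11 = 11*1 - 6 = 5, d_11 = (190 - 5^2)/11 = 165/11 = 15, a_11 = floor((13 + 5)/15) = 1.
  m_12 = 15*1 - 5 = 10, d_12 = (190 - 10^2)/15 = 90/15 = 6, a_12 = floor((13 + 10)/6) = 3.
  m_13 = 6*3 - 10 = 8, d_13 = (190 - 8^2)/6 = 126/6 = 21, a_13 = floor((13 + 8)/21) = 1.
  m_14 = 21*1 - 8 = 13, d_14 = (190 - 13^2)/21 = 21/21 = 1, a_14 = floor((13 + 13)/1) = 26.
  m_15 = 1*26 - 13 = 13, d_15 = (190 - 13^2)/1 = 21/1 = 21: (m_15, d_15) = (m_1, d_1) = (13, 21), so from here the quotients repeat a_1, ..., a_14; the period length is 14.
So sqrt(190) = [13; (1, 3, 1, 1, 1, 2, 2, 2, 1, 1, 1, 3, 1, 26)] with period length k = 14.
k is even, so the fundamental solution of x^2 - 190y^2 = 1 is (p_{k-1}, q_{k-1}) = (p_13, q_13); compute convergents through index 13.
Convergents (p_i = a_i*p_{i-1} + p_{i-2}, q_i = a_i*q_{i-1} + q_{i-2} with p_{-2}=0, p_{-1}=1, q_{-2}=1, q_{-1}=0):
  i=0: a_0=13, p_0 = 13*1 + 0 = 13, q_0 = 13*0 + 1 = 1.
  i=1: a_1=1, p_1 = 1*13 + 1 = 14, q_1 = 1*1 + 0 = 1.
  i=2: a_2=3, p_2 = 3*14 + 13 = 55, q_2 = 3*1 + 1 = 4.
  i=3: a_3=1, p_3 = 1*55 + 14 = 69, q_3 = 1*4 + 1 = 5.
  i=4: a_4=1, p_4 = 1*69 + 55 = 124, q_4 = 1*5 + 4 = 9.
  i=5: a_5=1, p_5 = 1*124 + 69 = 193, q_5 = 1*9 + 5 = 14.
  i=6: a_6=2, p_6 = 2*193 + 124 = 510, q_6 = 2*14 + 9 = 37.
  i=7: a_7=2, p_7 = 2*510 + 193 = 1213, q_7 = 2*37 + 14 = 88.
  i=8: a_8=2, p_8 = 2*1213 + 510 = 2936, q_8 = 2*88 + 37 = 213.
  i=9: a_9=1, p_9 = 1*2936 + 1213 = 4149, q_9 = 1*213 + 88 = 301.
  i=10: a_10=1, p_10 = 1*4149 + 2936 = 7085, q_10 = 1*301 + 213 = 514.
  i=11: a_11=1, p_11 = 1*7085 + 4149 = 11234, q_11 = 1*514 + 301 = 815.
  i=12: a_12=3, p_12 = 3*11234 + 7085 = 40787, q_12 = 3*815 + 514 = 2959.
  i=13: a_13=1, p_13 = 1*40787 + 11234 = 52021, q_13 = 1*2959 + 815 = 3774.
Check: 52021^2 - 190*3774^2 = 2706184441 - 2706184440 = 1, so (x, y) = (52021, 3774) solves the equation, and by the theorem it is the least positive solution.

(x, y) = (52021, 3774)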